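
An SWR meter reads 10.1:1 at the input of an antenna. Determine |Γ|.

|Γ| ≈ 0.82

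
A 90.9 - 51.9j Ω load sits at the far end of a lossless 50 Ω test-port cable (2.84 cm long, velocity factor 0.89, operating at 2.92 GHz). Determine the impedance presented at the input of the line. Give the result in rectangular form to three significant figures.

λ = v/f = 0.89·c / 2.92 GHz = 0.0914 m
βl = 2π·l/λ = 2π × 0.311 = 112°
tan(βl) = tan(112°) = -2.5
Z_in = Z_0·(Z_L + jZ_0·tanβl)/(Z_0 + jZ_L·tanβl)
     = 50·(90.9 − j177)/(-79.7 − j227)

Z_in ≈ 28.4 + j30 Ω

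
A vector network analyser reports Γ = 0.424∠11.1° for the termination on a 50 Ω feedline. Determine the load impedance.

Z_L = Z_0·(1 + Γ)/(1 − Γ) = 50·(1.42 + j0.0816)/(0.584 − j0.0816)

Z_L ≈ 118 + j23.5 Ω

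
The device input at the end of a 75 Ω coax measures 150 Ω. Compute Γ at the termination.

Γ = 0.333

Γ = (Z_L − Z_0)/(Z_L + Z_0) = (150 − 75)/(150 + 75) = 75/225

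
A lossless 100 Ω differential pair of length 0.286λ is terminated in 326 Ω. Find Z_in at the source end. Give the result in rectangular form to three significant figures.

Z_in ≈ 32.1 + j20.7 Ω

βl = 2π × 0.286 = 103°
tan(βl) = tan(103°) = -4.35
Z_in = Z_0·(Z_L + jZ_0·tanβl)/(Z_0 + jZ_L·tanβl)
     = 100·(326 − j435)/(100 − j1420)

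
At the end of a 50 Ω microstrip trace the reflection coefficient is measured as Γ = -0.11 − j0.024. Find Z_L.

Z_L = Z_0·(1 + Γ)/(1 − Γ) = 50·(0.89 − j0.024)/(1.11 + j0.024)

Z_L ≈ 40 − j1.95 Ω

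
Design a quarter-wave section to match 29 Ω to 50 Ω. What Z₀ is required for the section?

Z_qwt = √(Z_0·R_L) = √(50 × 29) = √1450

Z_qwt ≈ 38.1 Ω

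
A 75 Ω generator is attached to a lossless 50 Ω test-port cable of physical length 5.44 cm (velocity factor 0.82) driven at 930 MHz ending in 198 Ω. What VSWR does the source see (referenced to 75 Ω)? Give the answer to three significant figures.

VSWR ≈ 5.7

λ = v/f = 0.82·c / 930 MHz = 0.265 m
βl = 2π·l/λ = 2π × 0.206 = 74°
tan(βl) = 3.5
Z_in = Z_0·(Z_L + jZ_0·tanβl)/(Z_0 + jZ_L·tanβl) = 13.6 − j13.3 Ω
Γ_s = (Z_in − Z_s)/(Z_in + Z_s) = (-61.4 − j13.3)/(88.6 − j13.3), |Γ_s| = 0.701
VSWR = (1 + |Γ_s|)/(1 − |Γ_s|)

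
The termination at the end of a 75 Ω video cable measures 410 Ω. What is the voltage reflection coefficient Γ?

Γ = 0.691

Γ = (Z_L − Z_0)/(Z_L + Z_0) = (410 − 75)/(410 + 75) = 335/485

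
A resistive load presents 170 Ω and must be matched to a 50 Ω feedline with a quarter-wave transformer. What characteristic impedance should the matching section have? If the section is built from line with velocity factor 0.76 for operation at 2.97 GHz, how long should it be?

Z_qwt = √(Z_0·R_L) = √(50 × 170) = √8500
λ = 0.76·c/f = 0.0768 m, so l = λ/4 = 0.0192 m

Z_qwt ≈ 92.2 Ω; length ≈ 1.92 cm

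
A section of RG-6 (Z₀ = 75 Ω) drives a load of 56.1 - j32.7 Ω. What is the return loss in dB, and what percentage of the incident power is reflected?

RL ≈ 11.1 dB; 7.81% of incident power reflected

Γ = (-18.9 − j32.7)/(131.1 − j32.7), |Γ| = 0.28
RL = −20·log₁₀(0.28) = 11.1 dB
P_refl/P_inc = |Γ|² = 0.0781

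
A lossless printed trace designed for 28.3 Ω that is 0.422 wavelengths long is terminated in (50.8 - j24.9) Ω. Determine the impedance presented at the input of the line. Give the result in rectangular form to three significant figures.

βl = 2π × 0.422 = 152°
tan(βl) = tan(152°) = -0.534
Z_in = Z_0·(Z_L + jZ_0·tanβl)/(Z_0 + jZ_L·tanβl)
     = 28.3·(50.8 − j40)/(15 − j27.1)

Z_in ≈ 54.4 + j22.9 Ω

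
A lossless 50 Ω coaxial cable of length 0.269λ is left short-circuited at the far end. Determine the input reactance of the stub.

X_in ≈ -417 Ω (capacitive)

βl = 2π × 0.269 = 96.8°
tan(βl) = -8.34
For a short-circuited stub, Z_in = jZ_0·tan(βl)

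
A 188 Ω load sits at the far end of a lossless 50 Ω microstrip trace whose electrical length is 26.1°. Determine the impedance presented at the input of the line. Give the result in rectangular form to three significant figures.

tan(βl) = tan(26.1°) = 0.49
Z_in = Z_0·(Z_L + jZ_0·tanβl)/(Z_0 + jZ_L·tanβl)
     = 50·(188 + j24.5)/(50 + j92.1)

Z_in ≈ 53.1 − j73.3 Ω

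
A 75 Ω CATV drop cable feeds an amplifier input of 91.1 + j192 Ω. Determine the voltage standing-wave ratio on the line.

VSWR ≈ 7.3

Γ = (Z_L − Z_0)/(Z_L + Z_0) = (16.1 + j192)/(166.1 + j192)
|Γ| = 193/254 = 0.759
VSWR = (1 + |Γ|)/(1 − |Γ|) = 1.76/0.241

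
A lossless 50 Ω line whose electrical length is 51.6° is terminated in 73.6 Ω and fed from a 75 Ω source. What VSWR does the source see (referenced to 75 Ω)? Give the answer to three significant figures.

tan(βl) = 1.26
Z_in = Z_0·(Z_L + jZ_0·tanβl)/(Z_0 + jZ_L·tanβl) = 42.9 − j16.5 Ω
Γ_s = (Z_in − Z_s)/(Z_in + Z_s) = (-32.1 − j16.5)/(118 − j16.5), |Γ_s| = 0.304
VSWR = (1 + |Γ_s|)/(1 − |Γ_s|)

VSWR ≈ 1.87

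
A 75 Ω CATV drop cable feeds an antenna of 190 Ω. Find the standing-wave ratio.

Γ = (190 − 75)/(190 + 75) = 0.434
VSWR = (1 + 0.434)/(1 − 0.434)

VSWR ≈ 2.53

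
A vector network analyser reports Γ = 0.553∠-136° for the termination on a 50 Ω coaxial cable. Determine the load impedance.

Z_L ≈ 16.5 − j18.3 Ω

Z_L = Z_0·(1 + Γ)/(1 − Γ) = 50·(0.602 − j0.384)/(1.4 + j0.384)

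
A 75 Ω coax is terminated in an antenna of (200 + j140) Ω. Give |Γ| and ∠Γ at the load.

Γ ≈ 0.608 ∠ 21.3°

Γ = (Z_L − Z_0)/(Z_L + Z_0) = (125 + j140)/(275 + j140)
|Γ| = 188/309 = 0.608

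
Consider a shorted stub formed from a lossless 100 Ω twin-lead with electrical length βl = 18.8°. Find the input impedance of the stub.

Z_in ≈ +j34 Ω

tan(βl) = 0.34
For a shorted stub, Z_in = jZ_0·tan(βl)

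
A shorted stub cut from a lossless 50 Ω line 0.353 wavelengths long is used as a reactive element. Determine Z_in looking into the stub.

βl = 2π × 0.353 = 127°
tan(βl) = -1.32
For a shorted stub, Z_in = jZ_0·tan(βl)

Z_in ≈ −j66.2 Ω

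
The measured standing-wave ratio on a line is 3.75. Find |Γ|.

|Γ| = (S − 1)/(S + 1) = (3.75 − 1)/(3.75 + 1) = 2.75/4.75

|Γ| ≈ 0.579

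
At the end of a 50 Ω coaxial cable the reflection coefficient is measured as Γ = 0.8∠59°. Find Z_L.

Z_L ≈ 22.1 + j84 Ω

Z_L = Z_0·(1 + Γ)/(1 − Γ) = 50·(1.41 + j0.686)/(0.588 − j0.686)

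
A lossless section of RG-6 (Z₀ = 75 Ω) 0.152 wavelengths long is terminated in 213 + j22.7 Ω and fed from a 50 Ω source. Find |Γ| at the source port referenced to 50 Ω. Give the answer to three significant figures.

βl = 2π × 0.152 = 54.7°
tan(βl) = 1.41
Z_in = Z_0·(Z_L + jZ_0·tanβl)/(Z_0 + jZ_L·tanβl) = 38.8 − j47.5 Ω
Γ_s = (Z_in − Z_s)/(Z_in + Z_s) = (-11.2 − j47.5)/(88.8 − j47.5), |Γ_s| = 0.485

|Γ| ≈ 0.485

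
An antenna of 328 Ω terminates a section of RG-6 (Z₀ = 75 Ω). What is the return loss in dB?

RL ≈ 4.04 dB

Γ = (328 − 75)/(328 + 75) = 0.628
RL = −20·log₁₀|Γ| = −20·log₁₀(0.628)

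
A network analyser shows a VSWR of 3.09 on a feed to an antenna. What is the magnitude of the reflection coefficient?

|Γ| = (S − 1)/(S + 1) = (3.09 − 1)/(3.09 + 1) = 2.09/4.09

|Γ| ≈ 0.511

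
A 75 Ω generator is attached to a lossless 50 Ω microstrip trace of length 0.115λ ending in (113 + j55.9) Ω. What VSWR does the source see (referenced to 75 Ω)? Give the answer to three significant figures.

βl = 2π × 0.115 = 41.4°
tan(βl) = 0.882
Z_in = Z_0·(Z_L + jZ_0·tanβl)/(Z_0 + jZ_L·tanβl) = 50.6 − j56.3 Ω
Γ_s = (Z_in − Z_s)/(Z_in + Z_s) = (-24.4 − j56.3)/(126 − j56.3), |Γ_s| = 0.446
VSWR = (1 + |Γ_s|)/(1 − |Γ_s|)

VSWR ≈ 2.61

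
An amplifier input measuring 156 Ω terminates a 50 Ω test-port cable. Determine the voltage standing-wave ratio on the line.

VSWR ≈ 3.12

For a purely resistive load, VSWR = R_L/Z_0 or Z_0/R_L (whichever > 1) = 156/50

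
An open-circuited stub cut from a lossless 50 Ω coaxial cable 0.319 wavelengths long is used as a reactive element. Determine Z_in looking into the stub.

Z_in ≈ +j23.1 Ω

βl = 2π × 0.319 = 115°
tan(βl) = -2.16
For an open-circuited stub, Z_in = −jZ_0·cot(βl) = −jZ_0/tan(βl)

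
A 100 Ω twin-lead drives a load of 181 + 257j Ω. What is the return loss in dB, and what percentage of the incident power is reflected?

Γ = (81 + j257)/(281 + j257), |Γ| = 0.708
RL = −20·log₁₀(0.708) = 3 dB
P_refl/P_inc = |Γ|² = 0.501

RL ≈ 3 dB; 50.1% of incident power reflected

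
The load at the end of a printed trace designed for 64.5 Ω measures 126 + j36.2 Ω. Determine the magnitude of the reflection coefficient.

Γ = (Z_L − Z_0)/(Z_L + Z_0) = (61.5 + j36.2)/(190.5 + j36.2)
|Γ| = 71.4/194

|Γ| ≈ 0.368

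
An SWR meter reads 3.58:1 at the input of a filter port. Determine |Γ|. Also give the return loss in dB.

|Γ| = (S − 1)/(S + 1) = (3.58 − 1)/(3.58 + 1) = 2.58/4.58
RL = −20·log₁₀|Γ| = −20·log₁₀(0.563)

|Γ| ≈ 0.563; return loss ≈ 4.98 dB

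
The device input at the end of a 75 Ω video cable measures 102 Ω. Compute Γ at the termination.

Γ = 0.153

Γ = (Z_L − Z_0)/(Z_L + Z_0) = (102 − 75)/(102 + 75) = 27/177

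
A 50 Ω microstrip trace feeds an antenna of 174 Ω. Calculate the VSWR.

VSWR ≈ 3.48

Γ = (174 − 50)/(174 + 50) = 0.554
VSWR = (1 + 0.554)/(1 − 0.554)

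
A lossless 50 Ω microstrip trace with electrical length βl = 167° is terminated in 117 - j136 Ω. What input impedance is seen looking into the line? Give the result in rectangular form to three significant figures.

tan(βl) = tan(167°) = -0.231
Z_in = Z_0·(Z_L + jZ_0·tanβl)/(Z_0 + jZ_L·tanβl)
     = 50·(117 − j148)/(18.6 − j27)

Z_in ≈ 286 + j19.3 Ω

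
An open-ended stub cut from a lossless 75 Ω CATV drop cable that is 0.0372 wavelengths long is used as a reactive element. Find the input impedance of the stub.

Z_in ≈ −j315 Ω

βl = 2π × 0.0372 = 13.4°
tan(βl) = 0.238
For an open-ended stub, Z_in = −jZ_0·cot(βl) = −jZ_0/tan(βl)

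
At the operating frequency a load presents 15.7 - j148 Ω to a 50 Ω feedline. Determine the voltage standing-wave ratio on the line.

VSWR ≈ 31.4

Γ = (Z_L − Z_0)/(Z_L + Z_0) = (-34.3 − j148)/(65.7 − j148)
|Γ| = 152/162 = 0.938
VSWR = (1 + |Γ|)/(1 − |Γ|) = 1.94/0.0618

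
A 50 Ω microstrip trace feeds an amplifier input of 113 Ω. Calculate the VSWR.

Γ = (113 − 50)/(113 + 50) = 0.387
VSWR = (1 + 0.387)/(1 − 0.387)

VSWR ≈ 2.26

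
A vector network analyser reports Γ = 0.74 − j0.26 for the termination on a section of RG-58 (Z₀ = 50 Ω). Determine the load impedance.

Z_L ≈ 142 − j192 Ω

Z_L = Z_0·(1 + Γ)/(1 − Γ) = 50·(1.74 − j0.26)/(0.26 + j0.26)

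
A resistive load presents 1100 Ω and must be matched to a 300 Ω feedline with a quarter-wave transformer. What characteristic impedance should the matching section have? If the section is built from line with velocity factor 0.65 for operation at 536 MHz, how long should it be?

Z_qwt ≈ 574 Ω; length ≈ 9.1 cm

Z_qwt = √(Z_0·R_L) = √(300 × 1100) = √330000
λ = 0.65·c/f = 0.364 m, so l = λ/4 = 0.091 m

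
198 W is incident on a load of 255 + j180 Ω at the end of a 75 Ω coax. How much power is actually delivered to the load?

P_delivered ≈ 107 W

|Γ| = |(180 + j180)/(330 + j180)| = 0.677
|Γ|² = 0.459
P_refl = |Γ|²·P_inc = 90.8 W, P_del = (1 − |Γ|²)·P_inc = 107 W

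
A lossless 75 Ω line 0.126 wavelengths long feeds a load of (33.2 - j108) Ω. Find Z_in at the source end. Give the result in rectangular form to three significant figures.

βl = 2π × 0.126 = 45.4°
tan(βl) = tan(45.4°) = 1.01
Z_in = Z_0·(Z_L + jZ_0·tanβl)/(Z_0 + jZ_L·tanβl)
     = 75·(33.2 − j32.1)/(184 + j33.6)

Z_in ≈ 10.8 − j15 Ω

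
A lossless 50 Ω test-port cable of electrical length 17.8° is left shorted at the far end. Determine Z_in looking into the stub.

tan(βl) = 0.321
For a shorted stub, Z_in = jZ_0·tan(βl)

Z_in ≈ +j16.1 Ω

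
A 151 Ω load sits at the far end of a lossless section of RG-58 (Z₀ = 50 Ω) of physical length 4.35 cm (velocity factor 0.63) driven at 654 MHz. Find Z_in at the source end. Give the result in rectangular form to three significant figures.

Z_in ≈ 23.8 − j30.4 Ω

λ = v/f = 0.63·c / 654 MHz = 0.289 m
βl = 2π·l/λ = 2π × 0.151 = 54.2°
tan(βl) = tan(54.2°) = 1.39
Z_in = Z_0·(Z_L + jZ_0·tanβl)/(Z_0 + jZ_L·tanβl)
     = 50·(151 + j69.3)/(50 + j209)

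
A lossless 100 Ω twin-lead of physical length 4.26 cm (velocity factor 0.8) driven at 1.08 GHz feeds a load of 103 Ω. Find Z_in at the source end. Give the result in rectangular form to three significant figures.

λ = v/f = 0.8·c / 1.08 GHz = 0.222 m
βl = 2π·l/λ = 2π × 0.192 = 69°
tan(βl) = tan(69°) = 2.61
Z_in = Z_0·(Z_L + jZ_0·tanβl)/(Z_0 + jZ_L·tanβl)
     = 100·(103 + j261)/(100 + j268)

Z_in ≈ 97.8 − j1.93 Ω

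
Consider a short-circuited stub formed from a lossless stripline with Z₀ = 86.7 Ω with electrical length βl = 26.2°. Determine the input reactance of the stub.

X_in ≈ 42.7 Ω (inductive)

tan(βl) = 0.492
For a short-circuited stub, Z_in = jZ_0·tan(βl)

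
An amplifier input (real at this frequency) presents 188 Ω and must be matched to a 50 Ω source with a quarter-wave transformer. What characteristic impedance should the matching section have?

Z_qwt ≈ 97 Ω

Z_qwt = √(Z_0·R_L) = √(50 × 188) = √9400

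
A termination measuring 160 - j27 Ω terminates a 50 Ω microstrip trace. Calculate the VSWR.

VSWR ≈ 3.3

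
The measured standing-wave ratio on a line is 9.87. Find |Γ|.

|Γ| ≈ 0.816

|Γ| = (S − 1)/(S + 1) = (9.87 − 1)/(9.87 + 1) = 8.87/10.9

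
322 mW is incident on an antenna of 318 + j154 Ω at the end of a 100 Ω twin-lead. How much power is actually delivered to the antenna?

P_delivered ≈ 206 mW

|Γ| = |(218 + j154)/(418 + j154)| = 0.599
|Γ|² = 0.359
P_refl = |Γ|²·P_inc = 116 mW, P_del = (1 − |Γ|²)·P_inc = 206 mW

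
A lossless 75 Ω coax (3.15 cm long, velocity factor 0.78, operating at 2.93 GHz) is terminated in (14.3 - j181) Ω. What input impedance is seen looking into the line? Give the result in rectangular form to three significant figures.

λ = v/f = 0.78·c / 2.93 GHz = 0.0799 m
βl = 2π·l/λ = 2π × 0.394 = 142°
tan(βl) = tan(142°) = -0.782
Z_in = Z_0·(Z_L + jZ_0·tanβl)/(Z_0 + jZ_L·tanβl)
     = 75·(14.3 − j240)/(-66.5 − j11.2)

Z_in ≈ 28.5 + j266 Ω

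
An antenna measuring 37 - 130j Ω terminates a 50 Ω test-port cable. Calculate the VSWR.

VSWR ≈ 11.1

Γ = (Z_L − Z_0)/(Z_L + Z_0) = (-13 − j130)/(87 − j130)
|Γ| = 131/156 = 0.835
VSWR = (1 + |Γ|)/(1 − |Γ|) = 1.84/0.165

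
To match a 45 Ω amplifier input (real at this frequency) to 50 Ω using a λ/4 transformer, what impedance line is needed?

Z_qwt ≈ 47.4 Ω

Z_qwt = √(Z_0·R_L) = √(50 × 45) = √2250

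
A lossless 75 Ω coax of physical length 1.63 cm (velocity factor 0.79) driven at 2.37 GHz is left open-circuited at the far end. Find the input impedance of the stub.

Z_in ≈ −j45.6 Ω

λ = v/f = 0.79·c / 2.37 GHz = 0.1 m
βl = 2π·l/λ = 2π × 0.163 = 58.7°
tan(βl) = 1.64
For an open-circuited stub, Z_in = −jZ_0·cot(βl) = −jZ_0/tan(βl)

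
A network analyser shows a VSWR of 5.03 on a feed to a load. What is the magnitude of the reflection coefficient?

|Γ| = (S − 1)/(S + 1) = (5.03 − 1)/(5.03 + 1) = 4.03/6.03

|Γ| ≈ 0.668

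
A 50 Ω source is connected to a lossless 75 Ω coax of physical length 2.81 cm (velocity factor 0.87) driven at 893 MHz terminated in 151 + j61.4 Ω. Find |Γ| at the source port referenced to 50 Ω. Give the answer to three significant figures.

λ = v/f = 0.87·c / 893 MHz = 0.292 m
βl = 2π·l/λ = 2π × 0.0961 = 34.6°
tan(βl) = 0.69
Z_in = Z_0·(Z_L + jZ_0·tanβl)/(Z_0 + jZ_L·tanβl) = 105 − j75.8 Ω
Γ_s = (Z_in − Z_s)/(Z_in + Z_s) = (55.2 − j75.8)/(155 − j75.8), |Γ_s| = 0.543

|Γ| ≈ 0.543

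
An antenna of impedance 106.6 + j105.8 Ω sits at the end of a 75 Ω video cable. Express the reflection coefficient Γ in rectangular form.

Γ = (Z_L − Z_0)/(Z_L + Z_0) = (31.6 + j105.8)/(181.6 + j105.8)

Γ ≈ 0.383 + j0.359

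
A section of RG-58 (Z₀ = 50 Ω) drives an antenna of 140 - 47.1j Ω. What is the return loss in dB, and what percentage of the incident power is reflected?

RL ≈ 5.7 dB; 26.9% of incident power reflected

Γ = (90 − j47.1)/(190 − j47.1), |Γ| = 0.519
RL = −20·log₁₀(0.519) = 5.7 dB
P_refl/P_inc = |Γ|² = 0.269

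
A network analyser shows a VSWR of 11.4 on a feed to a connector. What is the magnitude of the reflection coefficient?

|Γ| ≈ 0.839

|Γ| = (S − 1)/(S + 1) = (11.4 − 1)/(11.4 + 1) = 10.4/12.4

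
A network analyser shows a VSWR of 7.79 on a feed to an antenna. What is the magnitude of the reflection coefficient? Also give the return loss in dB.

|Γ| = (S − 1)/(S + 1) = (7.79 − 1)/(7.79 + 1) = 6.79/8.79
RL = −20·log₁₀|Γ| = −20·log₁₀(0.772)

|Γ| ≈ 0.772; return loss ≈ 2.24 dB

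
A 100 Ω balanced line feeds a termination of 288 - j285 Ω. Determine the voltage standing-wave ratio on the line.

Γ = (Z_L − Z_0)/(Z_L + Z_0) = (188 − j285)/(388 − j285)
|Γ| = 341/481 = 0.709
VSWR = (1 + |Γ|)/(1 − |Γ|) = 1.71/0.291

VSWR ≈ 5.88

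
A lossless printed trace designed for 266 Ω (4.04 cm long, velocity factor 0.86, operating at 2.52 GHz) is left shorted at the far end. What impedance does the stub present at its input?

λ = v/f = 0.86·c / 2.52 GHz = 0.102 m
βl = 2π·l/λ = 2π × 0.395 = 142°
tan(βl) = -0.78
For a shorted stub, Z_in = jZ_0·tan(βl)

Z_in ≈ −j207 Ω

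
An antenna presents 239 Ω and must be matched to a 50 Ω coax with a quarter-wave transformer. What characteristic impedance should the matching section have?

Z_qwt ≈ 109 Ω

Z_qwt = √(Z_0·R_L) = √(50 × 239) = √11950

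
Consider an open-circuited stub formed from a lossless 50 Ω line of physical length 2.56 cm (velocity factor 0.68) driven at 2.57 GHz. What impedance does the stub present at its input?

Z_in ≈ +j24.5 Ω

λ = v/f = 0.68·c / 2.57 GHz = 0.0794 m
βl = 2π·l/λ = 2π × 0.323 = 116°
tan(βl) = -2.04
For an open-circuited stub, Z_in = −jZ_0·cot(βl) = −jZ_0/tan(βl)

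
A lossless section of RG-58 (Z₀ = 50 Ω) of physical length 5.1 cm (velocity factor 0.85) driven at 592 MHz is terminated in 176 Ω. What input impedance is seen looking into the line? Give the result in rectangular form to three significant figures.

λ = v/f = 0.85·c / 592 MHz = 0.431 m
βl = 2π·l/λ = 2π × 0.118 = 42.6°
tan(βl) = tan(42.6°) = 0.92
Z_in = Z_0·(Z_L + jZ_0·tanβl)/(Z_0 + jZ_L·tanβl)
     = 50·(176 + j46)/(50 + j162)

Z_in ≈ 28.3 − j45.6 Ω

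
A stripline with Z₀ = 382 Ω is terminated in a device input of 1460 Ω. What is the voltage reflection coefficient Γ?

Γ = (Z_L − Z_0)/(Z_L + Z_0) = (1460 − 382)/(1460 + 382) = 1078/1842

Γ = 0.585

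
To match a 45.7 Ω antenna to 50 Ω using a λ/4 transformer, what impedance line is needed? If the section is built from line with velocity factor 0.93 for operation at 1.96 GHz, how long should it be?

Z_qwt ≈ 47.8 Ω; length ≈ 3.56 cm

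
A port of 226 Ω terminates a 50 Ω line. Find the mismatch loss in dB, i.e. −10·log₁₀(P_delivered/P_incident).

Γ = (226 − 50)/(226 + 50) = 0.638
|Γ|² = 0.407, so P_del/P_inc = 1 − |Γ|² = 0.593
ML = −10·log₁₀(1 − |Γ|²)

mismatch loss ≈ 2.27 dB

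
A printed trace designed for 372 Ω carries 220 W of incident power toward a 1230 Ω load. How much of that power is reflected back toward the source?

Γ = (1230 − 372)/(1230 + 372) = 0.536
|Γ|² = 0.287
P_refl = |Γ|²·P_inc = 63.1 W, P_del = (1 − |Γ|²)·P_inc = 157 W

P_reflected ≈ 63.1 W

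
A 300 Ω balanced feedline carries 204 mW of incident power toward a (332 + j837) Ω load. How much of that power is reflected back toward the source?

P_reflected ≈ 130 mW

|Γ| = |(32 + j837)/(632 + j837)| = 0.799
|Γ|² = 0.638
P_refl = |Γ|²·P_inc = 130 mW, P_del = (1 − |Γ|²)·P_inc = 73.9 mW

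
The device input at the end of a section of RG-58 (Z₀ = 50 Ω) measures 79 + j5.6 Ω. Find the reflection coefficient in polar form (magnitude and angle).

Γ = (Z_L − Z_0)/(Z_L + Z_0) = (29 + j5.6)/(129 + j5.6)
|Γ| = 29.5/129 = 0.229

Γ ≈ 0.229 ∠ 8.44°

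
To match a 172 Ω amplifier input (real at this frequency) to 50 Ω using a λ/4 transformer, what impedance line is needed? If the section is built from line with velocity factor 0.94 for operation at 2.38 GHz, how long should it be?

Z_qwt = √(Z_0·R_L) = √(50 × 172) = √8600
λ = 0.94·c/f = 0.118 m, so l = λ/4 = 0.0296 m

Z_qwt ≈ 92.7 Ω; length ≈ 2.96 cm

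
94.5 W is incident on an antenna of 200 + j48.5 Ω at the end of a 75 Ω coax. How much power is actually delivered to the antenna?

P_delivered ≈ 72.7 W

|Γ| = |(125 + j48.5)/(275 + j48.5)| = 0.48
|Γ|² = 0.231
P_refl = |Γ|²·P_inc = 21.8 W, P_del = (1 − |Γ|²)·P_inc = 72.7 W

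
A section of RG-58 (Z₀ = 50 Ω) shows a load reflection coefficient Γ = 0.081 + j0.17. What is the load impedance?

Z_L ≈ 55.2 + j19.5 Ω

Z_L = Z_0·(1 + Γ)/(1 − Γ) = 50·(1.08 + j0.17)/(0.919 − j0.17)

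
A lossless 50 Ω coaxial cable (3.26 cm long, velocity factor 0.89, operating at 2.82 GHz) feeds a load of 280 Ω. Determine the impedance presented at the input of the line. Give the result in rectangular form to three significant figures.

Z_in ≈ 12.8 + j32.1 Ω

λ = v/f = 0.89·c / 2.82 GHz = 0.0947 m
βl = 2π·l/λ = 2π × 0.344 = 124°
tan(βl) = tan(124°) = -1.49
Z_in = Z_0·(Z_L + jZ_0·tanβl)/(Z_0 + jZ_L·tanβl)
     = 50·(280 − j74.3)/(50 − j416)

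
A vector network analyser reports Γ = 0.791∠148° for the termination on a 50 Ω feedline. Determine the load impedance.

Z_L = Z_0·(1 + Γ)/(1 − Γ) = 50·(0.329 + j0.419)/(1.67 − j0.419)

Z_L ≈ 6.31 + j14.1 Ω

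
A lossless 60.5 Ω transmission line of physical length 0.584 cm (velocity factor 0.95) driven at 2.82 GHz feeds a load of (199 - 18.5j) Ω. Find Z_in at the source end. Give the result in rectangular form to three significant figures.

λ = v/f = 0.95·c / 2.82 GHz = 0.101 m
βl = 2π·l/λ = 2π × 0.0578 = 20.8°
tan(βl) = tan(20.8°) = 0.38
Z_in = Z_0·(Z_L + jZ_0·tanβl)/(Z_0 + jZ_L·tanβl)
     = 60.5·(199 + j4.49)/(67.5 + j75.6)

Z_in ≈ 81.1 − j86.8 Ω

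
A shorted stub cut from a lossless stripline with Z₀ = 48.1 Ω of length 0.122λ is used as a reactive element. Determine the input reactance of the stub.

βl = 2π × 0.122 = 43.9°
tan(βl) = 0.963
For a shorted stub, Z_in = jZ_0·tan(βl)

X_in ≈ 46.3 Ω (inductive)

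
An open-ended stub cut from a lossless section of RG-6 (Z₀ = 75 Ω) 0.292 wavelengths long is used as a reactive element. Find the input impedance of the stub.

βl = 2π × 0.292 = 105°
tan(βl) = -3.7
For an open-ended stub, Z_in = −jZ_0·cot(βl) = −jZ_0/tan(βl)

Z_in ≈ +j20.3 Ω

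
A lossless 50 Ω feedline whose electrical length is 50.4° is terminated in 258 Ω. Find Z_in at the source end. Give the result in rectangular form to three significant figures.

Z_in ≈ 15.9 − j38.8 Ω

tan(βl) = tan(50.4°) = 1.21
Z_in = Z_0·(Z_L + jZ_0·tanβl)/(Z_0 + jZ_L·tanβl)
     = 50·(258 + j60.4)/(50 + j312)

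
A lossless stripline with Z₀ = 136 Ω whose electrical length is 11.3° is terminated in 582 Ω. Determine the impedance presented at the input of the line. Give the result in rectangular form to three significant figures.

Z_in ≈ 350 − j272 Ω

tan(βl) = tan(11.3°) = 0.2
Z_in = Z_0·(Z_L + jZ_0·tanβl)/(Z_0 + jZ_L·tanβl)
     = 136·(582 + j27.2)/(136 + j116)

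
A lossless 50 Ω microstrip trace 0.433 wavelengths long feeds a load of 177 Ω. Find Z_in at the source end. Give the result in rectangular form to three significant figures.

Z_in ≈ 60.5 + j73.5 Ω

βl = 2π × 0.433 = 156°
tan(βl) = tan(156°) = -0.448
Z_in = Z_0·(Z_L + jZ_0·tanβl)/(Z_0 + jZ_L·tanβl)
     = 50·(177 − j22.4)/(50 − j79.3)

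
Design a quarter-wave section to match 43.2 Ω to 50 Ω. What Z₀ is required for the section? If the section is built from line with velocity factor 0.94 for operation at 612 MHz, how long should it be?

Z_qwt = √(Z_0·R_L) = √(50 × 43.2) = √2160
λ = 0.94·c/f = 0.461 m, so l = λ/4 = 0.115 m

Z_qwt ≈ 46.5 Ω; length ≈ 11.5 cm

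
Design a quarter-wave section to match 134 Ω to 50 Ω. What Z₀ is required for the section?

Z_qwt ≈ 81.9 Ω

Z_qwt = √(Z_0·R_L) = √(50 × 134) = √6700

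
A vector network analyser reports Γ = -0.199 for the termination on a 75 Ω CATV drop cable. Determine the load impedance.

Z_L ≈ 50.1 Ω

Z_L = Z_0·(1 + Γ)/(1 − Γ) = 75·(0.801)/(1.2)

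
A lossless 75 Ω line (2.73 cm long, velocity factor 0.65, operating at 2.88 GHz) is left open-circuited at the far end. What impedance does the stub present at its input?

Z_in ≈ +j108 Ω

λ = v/f = 0.65·c / 2.88 GHz = 0.0677 m
βl = 2π·l/λ = 2π × 0.403 = 145°
tan(βl) = -0.696
For an open-circuited stub, Z_in = −jZ_0·cot(βl) = −jZ_0/tan(βl)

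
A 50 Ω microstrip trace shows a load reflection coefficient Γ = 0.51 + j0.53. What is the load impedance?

Z_L ≈ 44 + j102 Ω

Z_L = Z_0·(1 + Γ)/(1 − Γ) = 50·(1.51 + j0.53)/(0.49 − j0.53)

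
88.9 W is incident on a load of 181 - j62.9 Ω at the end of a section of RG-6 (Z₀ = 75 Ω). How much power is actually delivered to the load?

|Γ| = |(106 − j62.9)/(256 − j62.9)| = 0.468
|Γ|² = 0.219
P_refl = |Γ|²·P_inc = 19.4 W, P_del = (1 − |Γ|²)·P_inc = 69.5 W

P_delivered ≈ 69.5 W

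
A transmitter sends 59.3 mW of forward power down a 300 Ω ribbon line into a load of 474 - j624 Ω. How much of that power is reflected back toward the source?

|Γ| = |(174 − j624)/(774 − j624)| = 0.652
|Γ|² = 0.425
P_refl = |Γ|²·P_inc = 25.2 mW, P_del = (1 − |Γ|²)·P_inc = 34.1 mW

P_reflected ≈ 25.2 mW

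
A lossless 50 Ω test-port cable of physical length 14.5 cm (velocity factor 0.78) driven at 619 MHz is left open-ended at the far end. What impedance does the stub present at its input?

λ = v/f = 0.78·c / 619 MHz = 0.378 m
βl = 2π·l/λ = 2π × 0.384 = 138°
tan(βl) = -0.898
For an open-ended stub, Z_in = −jZ_0·cot(βl) = −jZ_0/tan(βl)

Z_in ≈ +j55.7 Ω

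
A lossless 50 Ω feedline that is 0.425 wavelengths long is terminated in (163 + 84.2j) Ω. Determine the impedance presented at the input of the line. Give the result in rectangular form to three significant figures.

βl = 2π × 0.425 = 153°
tan(βl) = tan(153°) = -0.51
Z_in = Z_0·(Z_L + jZ_0·tanβl)/(Z_0 + jZ_L·tanβl)
     = 50·(163 + j58.7)/(92.9 − j83.1)

Z_in ≈ 33.1 + j61.2 Ω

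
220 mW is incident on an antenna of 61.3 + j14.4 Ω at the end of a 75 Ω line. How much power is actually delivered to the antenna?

|Γ| = |(-13.7 + j14.4)/(136.3 + j14.4)| = 0.145
|Γ|² = 0.021
P_refl = |Γ|²·P_inc = 4.63 mW, P_del = (1 − |Γ|²)·P_inc = 215 mW

P_delivered ≈ 215 mW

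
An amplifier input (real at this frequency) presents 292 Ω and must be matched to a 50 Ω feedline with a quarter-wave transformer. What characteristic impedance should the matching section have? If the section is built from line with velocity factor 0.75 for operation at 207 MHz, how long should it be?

Z_qwt ≈ 121 Ω; length ≈ 27.2 cm

Z_qwt = √(Z_0·R_L) = √(50 × 292) = √14600
λ = 0.75·c/f = 1.09 m, so l = λ/4 = 0.272 m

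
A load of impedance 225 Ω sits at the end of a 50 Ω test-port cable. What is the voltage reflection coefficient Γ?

Γ = (Z_L − Z_0)/(Z_L + Z_0) = (225 − 50)/(225 + 50) = 175/275

Γ = 0.636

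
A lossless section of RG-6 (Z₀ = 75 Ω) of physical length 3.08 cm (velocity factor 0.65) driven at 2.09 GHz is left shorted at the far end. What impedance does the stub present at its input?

λ = v/f = 0.65·c / 2.09 GHz = 0.0933 m
βl = 2π·l/λ = 2π × 0.33 = 119°
tan(βl) = -1.82
For a shorted stub, Z_in = jZ_0·tan(βl)

Z_in ≈ −j136 Ω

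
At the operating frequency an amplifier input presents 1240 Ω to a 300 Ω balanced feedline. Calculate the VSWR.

VSWR ≈ 4.13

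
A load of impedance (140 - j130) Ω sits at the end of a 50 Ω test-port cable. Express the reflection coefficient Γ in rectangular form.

Γ ≈ 0.642 − j0.245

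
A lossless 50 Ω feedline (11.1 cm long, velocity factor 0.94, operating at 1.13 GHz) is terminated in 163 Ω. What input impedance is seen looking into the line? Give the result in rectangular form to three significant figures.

Z_in ≈ 77.1 + j72.8 Ω

λ = v/f = 0.94·c / 1.13 GHz = 0.25 m
βl = 2π·l/λ = 2π × 0.445 = 160°
tan(βl) = tan(160°) = -0.362
Z_in = Z_0·(Z_L + jZ_0·tanβl)/(Z_0 + jZ_L·tanβl)
     = 50·(163 − j18.1)/(50 − j58.9)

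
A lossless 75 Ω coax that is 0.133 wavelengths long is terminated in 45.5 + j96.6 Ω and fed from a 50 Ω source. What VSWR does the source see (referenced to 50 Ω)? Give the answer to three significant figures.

VSWR ≈ 6.95

βl = 2π × 0.133 = 47.9°
tan(βl) = 1.11
Z_in = Z_0·(Z_L + jZ_0·tanβl)/(Z_0 + jZ_L·tanβl) = 160 − j169 Ω
Γ_s = (Z_in − Z_s)/(Z_in + Z_s) = (110 − j169)/(210 − j169), |Γ_s| = 0.748
VSWR = (1 + |Γ_s|)/(1 − |Γ_s|)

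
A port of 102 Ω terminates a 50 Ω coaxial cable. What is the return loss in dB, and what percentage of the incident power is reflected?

Γ = (102 − 50)/(102 + 50) = 0.342
RL = −20·log₁₀(0.342) = 9.32 dB
P_refl/P_inc = |Γ|² = 0.117

RL ≈ 9.32 dB; 11.7% of incident power reflected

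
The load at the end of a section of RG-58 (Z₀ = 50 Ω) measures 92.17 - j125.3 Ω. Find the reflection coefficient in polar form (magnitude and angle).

Γ ≈ 0.698 ∠ -30°

Γ = (Z_L − Z_0)/(Z_L + Z_0) = (42.17 − j125.3)/(142.2 − j125.3)
|Γ| = 132/190 = 0.698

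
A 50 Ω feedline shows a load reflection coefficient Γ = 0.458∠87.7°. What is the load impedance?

Z_L = Z_0·(1 + Γ)/(1 − Γ) = 50·(1.02 + j0.458)/(0.982 − j0.458)

Z_L ≈ 33.7 + j39 Ω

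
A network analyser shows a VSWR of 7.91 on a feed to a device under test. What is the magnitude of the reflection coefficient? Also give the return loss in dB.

|Γ| = (S − 1)/(S + 1) = (7.91 − 1)/(7.91 + 1) = 6.91/8.91
RL = −20·log₁₀|Γ| = −20·log₁₀(0.776)

|Γ| ≈ 0.776; return loss ≈ 2.21 dB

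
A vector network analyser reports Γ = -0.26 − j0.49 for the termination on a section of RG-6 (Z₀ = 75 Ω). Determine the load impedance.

Z_L = Z_0·(1 + Γ)/(1 − Γ) = 75·(0.74 − j0.49)/(1.26 + j0.49)

Z_L ≈ 28.4 − j40.2 Ω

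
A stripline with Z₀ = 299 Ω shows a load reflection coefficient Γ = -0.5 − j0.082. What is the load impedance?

Z_L = Z_0·(1 + Γ)/(1 − Γ) = 299·(0.5 − j0.082)/(1.5 + j0.082)

Z_L ≈ 98.5 − j21.7 Ω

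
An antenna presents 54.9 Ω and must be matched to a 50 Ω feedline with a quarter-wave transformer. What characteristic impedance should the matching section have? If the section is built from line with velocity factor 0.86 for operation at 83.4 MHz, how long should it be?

Z_qwt = √(Z_0·R_L) = √(50 × 54.9) = √2745
λ = 0.86·c/f = 3.09 m, so l = λ/4 = 0.773 m

Z_qwt ≈ 52.4 Ω; length ≈ 77.3 cm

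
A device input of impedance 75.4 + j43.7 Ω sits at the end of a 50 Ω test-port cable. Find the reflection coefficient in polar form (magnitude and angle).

Γ ≈ 0.381 ∠ 40.6°

Γ = (Z_L − Z_0)/(Z_L + Z_0) = (25.4 + j43.7)/(125.4 + j43.7)
|Γ| = 50.5/133 = 0.381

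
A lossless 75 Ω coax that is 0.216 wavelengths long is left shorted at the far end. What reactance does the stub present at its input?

βl = 2π × 0.216 = 77.8°
tan(βl) = 4.61
For a shorted stub, Z_in = jZ_0·tan(βl)

X_in ≈ 346 Ω (inductive)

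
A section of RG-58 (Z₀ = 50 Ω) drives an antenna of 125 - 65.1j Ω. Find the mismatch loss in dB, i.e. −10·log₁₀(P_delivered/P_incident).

Γ = (75 − j65.1)/(175 − j65.1), |Γ| = 0.532
|Γ|² = 0.283, so P_del/P_inc = 1 − |Γ|² = 0.717
ML = −10·log₁₀(1 − |Γ|²)

mismatch loss ≈ 1.44 dB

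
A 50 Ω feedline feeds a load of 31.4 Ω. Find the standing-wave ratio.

VSWR ≈ 1.59

Γ = (31.4 − 50)/(31.4 + 50) = -0.229
VSWR = (1 + 0.229)/(1 − 0.229)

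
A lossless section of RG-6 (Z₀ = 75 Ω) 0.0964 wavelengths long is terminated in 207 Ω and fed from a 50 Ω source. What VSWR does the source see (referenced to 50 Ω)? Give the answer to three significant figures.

βl = 2π × 0.0964 = 34.7°
tan(βl) = 0.693
Z_in = Z_0·(Z_L + jZ_0·tanβl)/(Z_0 + jZ_L·tanβl) = 65.8 − j73.9 Ω
Γ_s = (Z_in − Z_s)/(Z_in + Z_s) = (15.8 − j73.9)/(116 − j73.9), |Γ_s| = 0.55
VSWR = (1 + |Γ_s|)/(1 − |Γ_s|)

VSWR ≈ 3.44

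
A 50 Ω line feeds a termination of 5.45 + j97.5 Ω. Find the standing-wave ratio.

VSWR ≈ 44.1

Γ = (Z_L − Z_0)/(Z_L + Z_0) = (-44.55 + j97.5)/(55.45 + j97.5)
|Γ| = 107/112 = 0.956
VSWR = (1 + |Γ|)/(1 − |Γ|) = 1.96/0.0443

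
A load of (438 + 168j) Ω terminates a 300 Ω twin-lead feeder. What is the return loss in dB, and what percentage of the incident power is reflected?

Γ = (138 + j168)/(738 + j168), |Γ| = 0.287
RL = −20·log₁₀(0.287) = 10.8 dB
P_refl/P_inc = |Γ|² = 0.0825

RL ≈ 10.8 dB; 8.25% of incident power reflected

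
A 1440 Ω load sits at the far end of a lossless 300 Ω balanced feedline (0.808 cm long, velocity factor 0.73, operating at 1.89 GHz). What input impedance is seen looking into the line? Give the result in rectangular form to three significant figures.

λ = v/f = 0.73·c / 1.89 GHz = 0.116 m
βl = 2π·l/λ = 2π × 0.0697 = 25.1°
tan(βl) = tan(25.1°) = 0.469
Z_in = Z_0·(Z_L + jZ_0·tanβl)/(Z_0 + jZ_L·tanβl)
     = 300·(1440 + j141)/(300 + j675)

Z_in ≈ 290 − j511 Ω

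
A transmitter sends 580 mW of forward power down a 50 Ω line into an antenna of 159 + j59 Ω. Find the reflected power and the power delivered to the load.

P_reflected ≈ 189 mW; P_delivered ≈ 391 mW

|Γ| = |(109 + j59)/(209 + j59)| = 0.571
|Γ|² = 0.326
P_refl = |Γ|²·P_inc = 189 mW, P_del = (1 − |Γ|²)·P_inc = 391 mW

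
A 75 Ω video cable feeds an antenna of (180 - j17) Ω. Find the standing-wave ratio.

Γ = (Z_L − Z_0)/(Z_L + Z_0) = (105 − j17)/(255 − j17)
|Γ| = 106/256 = 0.416
VSWR = (1 + |Γ|)/(1 − |Γ|) = 1.42/0.584

VSWR ≈ 2.43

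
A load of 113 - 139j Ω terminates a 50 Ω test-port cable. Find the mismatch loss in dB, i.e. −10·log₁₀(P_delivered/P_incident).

Γ = (63 − j139)/(163 − j139), |Γ| = 0.712
|Γ|² = 0.508, so P_del/P_inc = 1 − |Γ|² = 0.492
ML = −10·log₁₀(1 − |Γ|²)

mismatch loss ≈ 3.08 dB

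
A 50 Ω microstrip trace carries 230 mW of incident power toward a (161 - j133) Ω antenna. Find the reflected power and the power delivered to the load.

|Γ| = |(111 − j133)/(211 − j133)| = 0.695
|Γ|² = 0.482
P_refl = |Γ|²·P_inc = 111 mW, P_del = (1 − |Γ|²)·P_inc = 119 mW

P_reflected ≈ 111 mW; P_delivered ≈ 119 mW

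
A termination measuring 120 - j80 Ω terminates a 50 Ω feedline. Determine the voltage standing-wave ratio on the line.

VSWR ≈ 3.61

Γ = (Z_L − Z_0)/(Z_L + Z_0) = (70 − j80)/(170 − j80)
|Γ| = 106/188 = 0.566
VSWR = (1 + |Γ|)/(1 − |Γ|) = 1.57/0.434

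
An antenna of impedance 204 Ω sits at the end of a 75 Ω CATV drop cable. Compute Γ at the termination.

Γ = 0.462

Γ = (Z_L − Z_0)/(Z_L + Z_0) = (204 − 75)/(204 + 75) = 129/279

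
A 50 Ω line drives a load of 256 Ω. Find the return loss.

Γ = (256 − 50)/(256 + 50) = 0.673
RL = −20·log₁₀|Γ| = −20·log₁₀(0.673)

RL ≈ 3.44 dB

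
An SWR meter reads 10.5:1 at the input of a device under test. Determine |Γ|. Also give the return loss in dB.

|Γ| = (S − 1)/(S + 1) = (10.5 − 1)/(10.5 + 1) = 9.5/11.5
RL = −20·log₁₀|Γ| = −20·log₁₀(0.826)

|Γ| ≈ 0.826; return loss ≈ 1.66 dB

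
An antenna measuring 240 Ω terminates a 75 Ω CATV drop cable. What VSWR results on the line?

VSWR ≈ 3.2

Γ = (240 − 75)/(240 + 75) = 0.524
VSWR = (1 + 0.524)/(1 − 0.524)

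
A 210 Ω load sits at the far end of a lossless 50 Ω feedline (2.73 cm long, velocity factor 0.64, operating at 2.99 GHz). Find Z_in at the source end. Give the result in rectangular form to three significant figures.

λ = v/f = 0.64·c / 2.99 GHz = 0.0642 m
βl = 2π·l/λ = 2π × 0.425 = 153°
tan(βl) = tan(153°) = -0.508
Z_in = Z_0·(Z_L + jZ_0·tanβl)/(Z_0 + jZ_L·tanβl)
     = 50·(210 − j25.4)/(50 − j107)

Z_in ≈ 47.5 + j76.1 Ω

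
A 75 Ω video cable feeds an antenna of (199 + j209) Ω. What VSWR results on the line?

Γ = (Z_L − Z_0)/(Z_L + Z_0) = (124 + j209)/(274 + j209)
|Γ| = 243/345 = 0.705
VSWR = (1 + |Γ|)/(1 − |Γ|) = 1.71/0.295

VSWR ≈ 5.78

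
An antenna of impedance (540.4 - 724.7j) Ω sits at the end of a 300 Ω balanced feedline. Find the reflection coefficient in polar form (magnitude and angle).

Γ = (Z_L − Z_0)/(Z_L + Z_0) = (240.4 − j724.7)/(840.4 − j724.7)
|Γ| = 764/1110 = 0.688

Γ ≈ 0.688 ∠ -30.9°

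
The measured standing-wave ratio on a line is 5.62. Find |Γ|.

|Γ| = (S − 1)/(S + 1) = (5.62 − 1)/(5.62 + 1) = 4.62/6.62

|Γ| ≈ 0.698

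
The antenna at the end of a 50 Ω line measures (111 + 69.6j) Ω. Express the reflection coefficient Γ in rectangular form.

Γ ≈ 0.477 + j0.226

Γ = (Z_L − Z_0)/(Z_L + Z_0) = (61 + j69.6)/(161 + j69.6)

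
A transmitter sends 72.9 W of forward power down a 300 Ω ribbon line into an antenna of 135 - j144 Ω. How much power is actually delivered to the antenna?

|Γ| = |(-165 − j144)/(435 − j144)| = 0.478
|Γ|² = 0.228
P_refl = |Γ|²·P_inc = 16.7 W, P_del = (1 − |Γ|²)·P_inc = 56.2 W

P_delivered ≈ 56.2 W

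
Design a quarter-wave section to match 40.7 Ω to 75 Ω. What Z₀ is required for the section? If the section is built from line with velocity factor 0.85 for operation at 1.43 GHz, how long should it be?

Z_qwt = √(Z_0·R_L) = √(75 × 40.7) = √3052
λ = 0.85·c/f = 0.178 m, so l = λ/4 = 0.0446 m

Z_qwt ≈ 55.2 Ω; length ≈ 4.46 cm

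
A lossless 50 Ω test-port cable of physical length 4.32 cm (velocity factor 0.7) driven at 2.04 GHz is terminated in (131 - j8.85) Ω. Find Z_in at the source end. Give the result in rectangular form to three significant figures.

λ = v/f = 0.7·c / 2.04 GHz = 0.103 m
βl = 2π·l/λ = 2π × 0.42 = 151°
tan(βl) = tan(151°) = -0.553
Z_in = Z_0·(Z_L + jZ_0·tanβl)/(Z_0 + jZ_L·tanβl)
     = 50·(131 − j36.5)/(45.1 − j72.4)

Z_in ≈ 58.8 + j53.9 Ω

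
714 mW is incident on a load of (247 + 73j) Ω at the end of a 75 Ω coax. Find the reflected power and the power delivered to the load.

P_reflected ≈ 229 mW; P_delivered ≈ 485 mW

|Γ| = |(172 + j73)/(322 + j73)| = 0.566
|Γ|² = 0.32
P_refl = |Γ|²·P_inc = 229 mW, P_del = (1 − |Γ|²)·P_inc = 485 mW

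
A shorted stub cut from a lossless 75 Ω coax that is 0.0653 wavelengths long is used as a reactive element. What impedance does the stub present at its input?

βl = 2π × 0.0653 = 23.5°
tan(βl) = 0.435
For a shorted stub, Z_in = jZ_0·tan(βl)

Z_in ≈ +j32.6 Ω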